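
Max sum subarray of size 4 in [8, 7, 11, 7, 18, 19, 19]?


[0:4]: 33
[1:5]: 43
[2:6]: 55
[3:7]: 63

Max: 63 at [3:7]


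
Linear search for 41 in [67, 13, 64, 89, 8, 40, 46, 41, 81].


i=0: 67!=41
i=1: 13!=41
i=2: 64!=41
i=3: 89!=41
i=4: 8!=41
i=5: 40!=41
i=6: 46!=41
i=7: 41==41 found!

Found at 7, 8 comps


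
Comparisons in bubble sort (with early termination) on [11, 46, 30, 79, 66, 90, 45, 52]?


Algorithm: bubble sort (with early termination)
Input: [11, 46, 30, 79, 66, 90, 45, 52]
Sorted: [11, 30, 45, 46, 52, 66, 79, 90]

25


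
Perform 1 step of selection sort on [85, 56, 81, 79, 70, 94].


Initial: [85, 56, 81, 79, 70, 94]
Step 1: min=56 at 1
  Swap: [56, 85, 81, 79, 70, 94]

After 1 step: [56, 85, 81, 79, 70, 94]


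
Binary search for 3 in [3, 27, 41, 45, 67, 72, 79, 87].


Step 1: lo=0, hi=7, mid=3, val=45
Step 2: lo=0, hi=2, mid=1, val=27
Step 3: lo=0, hi=0, mid=0, val=3

Found at index 0


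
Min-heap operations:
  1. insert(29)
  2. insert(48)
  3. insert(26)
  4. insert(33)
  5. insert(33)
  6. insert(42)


insert(29) -> [29]
insert(48) -> [29, 48]
insert(26) -> [26, 48, 29]
insert(33) -> [26, 33, 29, 48]
insert(33) -> [26, 33, 29, 48, 33]
insert(42) -> [26, 33, 29, 48, 33, 42]

Final heap: [26, 33, 29, 48, 33, 42]


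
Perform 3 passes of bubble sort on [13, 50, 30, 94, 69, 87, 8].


Initial: [13, 50, 30, 94, 69, 87, 8]
Pass 1: [13, 30, 50, 69, 87, 8, 94] (4 swaps)
Pass 2: [13, 30, 50, 69, 8, 87, 94] (1 swaps)
Pass 3: [13, 30, 50, 8, 69, 87, 94] (1 swaps)

After 3 passes: [13, 30, 50, 8, 69, 87, 94]


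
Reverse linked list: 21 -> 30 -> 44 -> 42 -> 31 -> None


Step 1: curr=21, set curr.next=prev(None) | reversed so far: 21
Step 2: curr=30, set curr.next=prev(21) | reversed so far: 30 -> 21
Step 3: curr=44, set curr.next=prev(30) | reversed so far: 44 -> 30 -> 21
Step 4: curr=42, set curr.next=prev(44) | reversed so far: 42 -> 44 -> 30 -> 21
Step 5: curr=31, set curr.next=prev(42) | reversed so far: 31 -> 42 -> 44 -> 30 -> 21

31 -> 42 -> 44 -> 30 -> 21 -> None


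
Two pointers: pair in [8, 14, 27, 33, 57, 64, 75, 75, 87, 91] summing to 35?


lo=0(8)+hi=9(91)=99
lo=0(8)+hi=8(87)=95
lo=0(8)+hi=7(75)=83
lo=0(8)+hi=6(75)=83
lo=0(8)+hi=5(64)=72
lo=0(8)+hi=4(57)=65
lo=0(8)+hi=3(33)=41
lo=0(8)+hi=2(27)=35

Yes: 8+27=35


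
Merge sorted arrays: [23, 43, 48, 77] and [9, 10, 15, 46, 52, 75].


Take 9 from B
Take 10 from B
Take 15 from B
Take 23 from A
Take 43 from A
Take 46 from B
Take 48 from A
Take 52 from B
Take 75 from B

Merged: [9, 10, 15, 23, 43, 46, 48, 52, 75, 77]


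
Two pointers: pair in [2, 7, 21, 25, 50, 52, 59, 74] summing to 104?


lo=0(2)+hi=7(74)=76
lo=1(7)+hi=7(74)=81
lo=2(21)+hi=7(74)=95
lo=3(25)+hi=7(74)=99
lo=4(50)+hi=7(74)=124
lo=4(50)+hi=6(59)=109
lo=4(50)+hi=5(52)=102

No pair found


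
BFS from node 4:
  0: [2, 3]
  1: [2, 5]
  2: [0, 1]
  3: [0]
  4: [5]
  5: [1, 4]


Visit 4, enqueue [5]
Visit 5, enqueue [1]
Visit 1, enqueue [2]
Visit 2, enqueue [0]
Visit 0, enqueue [3]
Visit 3, enqueue []

BFS order: [4, 5, 1, 2, 0, 3]


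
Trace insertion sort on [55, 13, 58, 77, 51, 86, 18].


Initial: [55, 13, 58, 77, 51, 86, 18]
Insert 13: [13, 55, 58, 77, 51, 86, 18]
Insert 58: [13, 55, 58, 77, 51, 86, 18]
Insert 77: [13, 55, 58, 77, 51, 86, 18]
Insert 51: [13, 51, 55, 58, 77, 86, 18]
Insert 86: [13, 51, 55, 58, 77, 86, 18]
Insert 18: [13, 18, 51, 55, 58, 77, 86]

Sorted: [13, 18, 51, 55, 58, 77, 86]


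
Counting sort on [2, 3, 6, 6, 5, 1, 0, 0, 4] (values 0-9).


Input: [2, 3, 6, 6, 5, 1, 0, 0, 4]
Counts: [2, 1, 1, 1, 1, 1, 2, 0, 0, 0]

Sorted: [0, 0, 1, 2, 3, 4, 5, 6, 6]


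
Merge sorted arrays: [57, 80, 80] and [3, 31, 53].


Take 3 from B
Take 31 from B
Take 53 from B

Merged: [3, 31, 53, 57, 80, 80]


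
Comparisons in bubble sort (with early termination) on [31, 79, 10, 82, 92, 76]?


Algorithm: bubble sort (with early termination)
Input: [31, 79, 10, 82, 92, 76]
Sorted: [10, 31, 76, 79, 82, 92]

14


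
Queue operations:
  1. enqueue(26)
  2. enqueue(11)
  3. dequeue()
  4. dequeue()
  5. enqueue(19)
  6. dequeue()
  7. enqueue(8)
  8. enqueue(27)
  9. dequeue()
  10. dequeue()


enqueue(26) -> [26]
enqueue(11) -> [26, 11]
dequeue()->26, [11]
dequeue()->11, []
enqueue(19) -> [19]
dequeue()->19, []
enqueue(8) -> [8]
enqueue(27) -> [8, 27]
dequeue()->8, [27]
dequeue()->27, []

Final queue: []


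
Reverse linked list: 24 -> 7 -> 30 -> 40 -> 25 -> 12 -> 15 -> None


Step 1: curr=24, set curr.next=prev(None) | reversed so far: 24
Step 2: curr=7, set curr.next=prev(24) | reversed so far: 7 -> 24
Step 3: curr=30, set curr.next=prev(7) | reversed so far: 30 -> 7 -> 24
Step 4: curr=40, set curr.next=prev(30) | reversed so far: 40 -> 30 -> 7 -> 24
Step 5: curr=25, set curr.next=prev(40) | reversed so far: 25 -> 40 -> 30 -> 7 -> 24
Step 6: curr=12, set curr.next=prev(25) | reversed so far: 12 -> 25 -> 40 -> 30 -> 7 -> 24
Step 7: curr=15, set curr.next=prev(12) | reversed so far: 15 -> 12 -> 25 -> 40 -> 30 -> 7 -> 24

15 -> 12 -> 25 -> 40 -> 30 -> 7 -> 24 -> None


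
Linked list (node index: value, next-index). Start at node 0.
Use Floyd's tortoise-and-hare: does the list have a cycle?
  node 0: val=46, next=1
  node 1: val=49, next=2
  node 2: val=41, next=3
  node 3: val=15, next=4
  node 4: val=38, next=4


Floyd's tortoise (slow, +1) and hare (fast, +2):
  init: slow=0, fast=0
  step 1: slow=1, fast=2
  step 2: slow=2, fast=4
  step 3: slow=3, fast=4
  step 4: slow=4, fast=4
  slow == fast at node 4: cycle detected

Cycle: yes


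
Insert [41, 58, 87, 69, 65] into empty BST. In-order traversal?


Insert 41: root
Insert 58: R from 41
Insert 87: R from 41 -> R from 58
Insert 69: R from 41 -> R from 58 -> L from 87
Insert 65: R from 41 -> R from 58 -> L from 87 -> L from 69

In-order: [41, 58, 65, 69, 87]


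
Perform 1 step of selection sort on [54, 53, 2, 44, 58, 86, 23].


Initial: [54, 53, 2, 44, 58, 86, 23]
Step 1: min=2 at 2
  Swap: [2, 53, 54, 44, 58, 86, 23]

After 1 step: [2, 53, 54, 44, 58, 86, 23]


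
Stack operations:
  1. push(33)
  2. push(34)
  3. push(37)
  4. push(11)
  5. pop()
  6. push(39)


push(33) -> [33]
push(34) -> [33, 34]
push(37) -> [33, 34, 37]
push(11) -> [33, 34, 37, 11]
pop()->11, [33, 34, 37]
push(39) -> [33, 34, 37, 39]

Final stack: [33, 34, 37, 39]


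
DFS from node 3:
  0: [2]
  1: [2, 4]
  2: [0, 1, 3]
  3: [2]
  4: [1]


Visit 3, push [2]
Visit 2, push [1, 0]
Visit 0, push []
Visit 1, push [4]
Visit 4, push []

DFS order: [3, 2, 0, 1, 4]


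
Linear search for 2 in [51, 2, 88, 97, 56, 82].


i=0: 51!=2
i=1: 2==2 found!

Found at 1, 2 comps


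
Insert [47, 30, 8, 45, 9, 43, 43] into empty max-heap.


Insert 47: [47]
Insert 30: [47, 30]
Insert 8: [47, 30, 8]
Insert 45: [47, 45, 8, 30]
Insert 9: [47, 45, 8, 30, 9]
Insert 43: [47, 45, 43, 30, 9, 8]
Insert 43: [47, 45, 43, 30, 9, 8, 43]

Final heap: [47, 45, 43, 30, 9, 8, 43]


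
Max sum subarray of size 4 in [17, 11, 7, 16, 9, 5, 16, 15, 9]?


[0:4]: 51
[1:5]: 43
[2:6]: 37
[3:7]: 46
[4:8]: 45
[5:9]: 45

Max: 51 at [0:4]


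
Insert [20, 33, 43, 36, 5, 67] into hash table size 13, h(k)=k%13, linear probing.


Insert 20: h=7 -> slot 7
Insert 33: h=7, 1 probes -> slot 8
Insert 43: h=4 -> slot 4
Insert 36: h=10 -> slot 10
Insert 5: h=5 -> slot 5
Insert 67: h=2 -> slot 2

Table: [None, None, 67, None, 43, 5, None, 20, 33, None, 36, None, None]


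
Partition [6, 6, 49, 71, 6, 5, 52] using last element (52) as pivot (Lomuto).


Pivot: 52
  6 <= 52: advance i (no swap)
  6 <= 52: advance i (no swap)
  49 <= 52: advance i (no swap)
  6 <= 52: swap -> [6, 6, 49, 6, 71, 5, 52]
  5 <= 52: swap -> [6, 6, 49, 6, 5, 71, 52]
Place pivot at 5: [6, 6, 49, 6, 5, 52, 71]

Partitioned: [6, 6, 49, 6, 5, 52, 71]


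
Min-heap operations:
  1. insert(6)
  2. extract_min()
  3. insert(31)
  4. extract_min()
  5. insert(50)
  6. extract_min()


insert(6) -> [6]
extract_min()->6, []
insert(31) -> [31]
extract_min()->31, []
insert(50) -> [50]
extract_min()->50, []

Final heap: []


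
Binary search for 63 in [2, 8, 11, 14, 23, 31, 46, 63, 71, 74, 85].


Step 1: lo=0, hi=10, mid=5, val=31
Step 2: lo=6, hi=10, mid=8, val=71
Step 3: lo=6, hi=7, mid=6, val=46
Step 4: lo=7, hi=7, mid=7, val=63

Found at index 7


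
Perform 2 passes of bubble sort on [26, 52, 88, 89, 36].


Initial: [26, 52, 88, 89, 36]
Pass 1: [26, 52, 88, 36, 89] (1 swaps)
Pass 2: [26, 52, 36, 88, 89] (1 swaps)

After 2 passes: [26, 52, 36, 88, 89]


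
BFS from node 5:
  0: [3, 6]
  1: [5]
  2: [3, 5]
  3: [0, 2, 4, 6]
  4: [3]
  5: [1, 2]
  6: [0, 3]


Visit 5, enqueue [1, 2]
Visit 1, enqueue []
Visit 2, enqueue [3]
Visit 3, enqueue [0, 4, 6]
Visit 0, enqueue []
Visit 4, enqueue []
Visit 6, enqueue []

BFS order: [5, 1, 2, 3, 0, 4, 6]


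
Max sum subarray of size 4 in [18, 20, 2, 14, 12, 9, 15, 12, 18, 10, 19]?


[0:4]: 54
[1:5]: 48
[2:6]: 37
[3:7]: 50
[4:8]: 48
[5:9]: 54
[6:10]: 55
[7:11]: 59

Max: 59 at [7:11]


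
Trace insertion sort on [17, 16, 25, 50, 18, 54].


Initial: [17, 16, 25, 50, 18, 54]
Insert 16: [16, 17, 25, 50, 18, 54]
Insert 25: [16, 17, 25, 50, 18, 54]
Insert 50: [16, 17, 25, 50, 18, 54]
Insert 18: [16, 17, 18, 25, 50, 54]
Insert 54: [16, 17, 18, 25, 50, 54]

Sorted: [16, 17, 18, 25, 50, 54]


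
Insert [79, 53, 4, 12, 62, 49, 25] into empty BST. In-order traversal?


Insert 79: root
Insert 53: L from 79
Insert 4: L from 79 -> L from 53
Insert 12: L from 79 -> L from 53 -> R from 4
Insert 62: L from 79 -> R from 53
Insert 49: L from 79 -> L from 53 -> R from 4 -> R from 12
Insert 25: L from 79 -> L from 53 -> R from 4 -> R from 12 -> L from 49

In-order: [4, 12, 25, 49, 53, 62, 79]


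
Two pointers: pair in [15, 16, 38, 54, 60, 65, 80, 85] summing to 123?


lo=0(15)+hi=7(85)=100
lo=1(16)+hi=7(85)=101
lo=2(38)+hi=7(85)=123

Yes: 38+85=123


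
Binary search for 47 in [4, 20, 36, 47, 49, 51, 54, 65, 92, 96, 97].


Step 1: lo=0, hi=10, mid=5, val=51
Step 2: lo=0, hi=4, mid=2, val=36
Step 3: lo=3, hi=4, mid=3, val=47

Found at index 3


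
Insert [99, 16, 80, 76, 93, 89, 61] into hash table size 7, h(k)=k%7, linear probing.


Insert 99: h=1 -> slot 1
Insert 16: h=2 -> slot 2
Insert 80: h=3 -> slot 3
Insert 76: h=6 -> slot 6
Insert 93: h=2, 2 probes -> slot 4
Insert 89: h=5 -> slot 5
Insert 61: h=5, 2 probes -> slot 0

Table: [61, 99, 16, 80, 93, 89, 76]


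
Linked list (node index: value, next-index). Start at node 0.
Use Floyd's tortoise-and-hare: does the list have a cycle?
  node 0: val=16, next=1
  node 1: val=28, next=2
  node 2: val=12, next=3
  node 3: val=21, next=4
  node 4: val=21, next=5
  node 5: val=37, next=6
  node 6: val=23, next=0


Floyd's tortoise (slow, +1) and hare (fast, +2):
  init: slow=0, fast=0
  step 1: slow=1, fast=2
  step 2: slow=2, fast=4
  step 3: slow=3, fast=6
  step 4: slow=4, fast=1
  step 5: slow=5, fast=3
  step 6: slow=6, fast=5
  step 7: slow=0, fast=0
  slow == fast at node 0: cycle detected

Cycle: yes


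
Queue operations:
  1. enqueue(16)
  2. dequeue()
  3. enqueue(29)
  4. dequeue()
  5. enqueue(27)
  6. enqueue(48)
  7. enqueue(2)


enqueue(16) -> [16]
dequeue()->16, []
enqueue(29) -> [29]
dequeue()->29, []
enqueue(27) -> [27]
enqueue(48) -> [27, 48]
enqueue(2) -> [27, 48, 2]

Final queue: [27, 48, 2]


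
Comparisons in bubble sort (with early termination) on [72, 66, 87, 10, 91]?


Algorithm: bubble sort (with early termination)
Input: [72, 66, 87, 10, 91]
Sorted: [10, 66, 72, 87, 91]

10


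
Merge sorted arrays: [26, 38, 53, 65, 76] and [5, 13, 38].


Take 5 from B
Take 13 from B
Take 26 from A
Take 38 from A
Take 38 from B

Merged: [5, 13, 26, 38, 38, 53, 65, 76]


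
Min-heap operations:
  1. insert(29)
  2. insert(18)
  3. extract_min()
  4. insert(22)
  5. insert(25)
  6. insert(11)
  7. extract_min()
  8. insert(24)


insert(29) -> [29]
insert(18) -> [18, 29]
extract_min()->18, [29]
insert(22) -> [22, 29]
insert(25) -> [22, 29, 25]
insert(11) -> [11, 22, 25, 29]
extract_min()->11, [22, 29, 25]
insert(24) -> [22, 24, 25, 29]

Final heap: [22, 24, 25, 29]


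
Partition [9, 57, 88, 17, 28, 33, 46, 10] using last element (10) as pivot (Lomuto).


Pivot: 10
  9 <= 10: advance i (no swap)
Place pivot at 1: [9, 10, 88, 17, 28, 33, 46, 57]

Partitioned: [9, 10, 88, 17, 28, 33, 46, 57]


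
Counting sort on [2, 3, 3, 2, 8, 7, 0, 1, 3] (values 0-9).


Input: [2, 3, 3, 2, 8, 7, 0, 1, 3]
Counts: [1, 1, 2, 3, 0, 0, 0, 1, 1, 0]

Sorted: [0, 1, 2, 2, 3, 3, 3, 7, 8]


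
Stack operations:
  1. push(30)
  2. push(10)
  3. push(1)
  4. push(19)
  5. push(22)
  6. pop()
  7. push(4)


push(30) -> [30]
push(10) -> [30, 10]
push(1) -> [30, 10, 1]
push(19) -> [30, 10, 1, 19]
push(22) -> [30, 10, 1, 19, 22]
pop()->22, [30, 10, 1, 19]
push(4) -> [30, 10, 1, 19, 4]

Final stack: [30, 10, 1, 19, 4]


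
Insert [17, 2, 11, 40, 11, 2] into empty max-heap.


Insert 17: [17]
Insert 2: [17, 2]
Insert 11: [17, 2, 11]
Insert 40: [40, 17, 11, 2]
Insert 11: [40, 17, 11, 2, 11]
Insert 2: [40, 17, 11, 2, 11, 2]

Final heap: [40, 17, 11, 2, 11, 2]


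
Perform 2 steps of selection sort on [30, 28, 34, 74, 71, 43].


Initial: [30, 28, 34, 74, 71, 43]
Step 1: min=28 at 1
  Swap: [28, 30, 34, 74, 71, 43]
Step 2: min=30 at 1
  Swap: [28, 30, 34, 74, 71, 43]

After 2 steps: [28, 30, 34, 74, 71, 43]


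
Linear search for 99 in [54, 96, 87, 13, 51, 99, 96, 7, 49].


i=0: 54!=99
i=1: 96!=99
i=2: 87!=99
i=3: 13!=99
i=4: 51!=99
i=5: 99==99 found!

Found at 5, 6 comps


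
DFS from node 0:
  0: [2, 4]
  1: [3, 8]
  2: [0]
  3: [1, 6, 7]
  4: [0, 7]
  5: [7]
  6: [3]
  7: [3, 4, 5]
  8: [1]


Visit 0, push [4, 2]
Visit 2, push []
Visit 4, push [7]
Visit 7, push [5, 3]
Visit 3, push [6, 1]
Visit 1, push [8]
Visit 8, push []
Visit 6, push []
Visit 5, push []

DFS order: [0, 2, 4, 7, 3, 1, 8, 6, 5]


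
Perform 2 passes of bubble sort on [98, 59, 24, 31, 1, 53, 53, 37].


Initial: [98, 59, 24, 31, 1, 53, 53, 37]
Pass 1: [59, 24, 31, 1, 53, 53, 37, 98] (7 swaps)
Pass 2: [24, 31, 1, 53, 53, 37, 59, 98] (6 swaps)

After 2 passes: [24, 31, 1, 53, 53, 37, 59, 98]


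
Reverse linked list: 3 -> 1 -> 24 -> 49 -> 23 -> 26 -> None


Step 1: curr=3, set curr.next=prev(None) | reversed so far: 3
Step 2: curr=1, set curr.next=prev(3) | reversed so far: 1 -> 3
Step 3: curr=24, set curr.next=prev(1) | reversed so far: 24 -> 1 -> 3
Step 4: curr=49, set curr.next=prev(24) | reversed so far: 49 -> 24 -> 1 -> 3
Step 5: curr=23, set curr.next=prev(49) | reversed so far: 23 -> 49 -> 24 -> 1 -> 3
Step 6: curr=26, set curr.next=prev(23) | reversed so far: 26 -> 23 -> 49 -> 24 -> 1 -> 3

26 -> 23 -> 49 -> 24 -> 1 -> 3 -> None


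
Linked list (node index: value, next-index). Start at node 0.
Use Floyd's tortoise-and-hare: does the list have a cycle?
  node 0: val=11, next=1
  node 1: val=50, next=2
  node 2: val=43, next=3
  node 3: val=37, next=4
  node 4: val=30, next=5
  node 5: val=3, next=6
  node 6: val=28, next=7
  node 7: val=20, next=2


Floyd's tortoise (slow, +1) and hare (fast, +2):
  init: slow=0, fast=0
  step 1: slow=1, fast=2
  step 2: slow=2, fast=4
  step 3: slow=3, fast=6
  step 4: slow=4, fast=2
  step 5: slow=5, fast=4
  step 6: slow=6, fast=6
  slow == fast at node 6: cycle detected

Cycle: yes


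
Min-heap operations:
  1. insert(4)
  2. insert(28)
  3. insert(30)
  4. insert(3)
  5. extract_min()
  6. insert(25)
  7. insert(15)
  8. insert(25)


insert(4) -> [4]
insert(28) -> [4, 28]
insert(30) -> [4, 28, 30]
insert(3) -> [3, 4, 30, 28]
extract_min()->3, [4, 28, 30]
insert(25) -> [4, 25, 30, 28]
insert(15) -> [4, 15, 30, 28, 25]
insert(25) -> [4, 15, 25, 28, 25, 30]

Final heap: [4, 15, 25, 28, 25, 30]


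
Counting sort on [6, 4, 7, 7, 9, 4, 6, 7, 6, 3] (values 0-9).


Input: [6, 4, 7, 7, 9, 4, 6, 7, 6, 3]
Counts: [0, 0, 0, 1, 2, 0, 3, 3, 0, 1]

Sorted: [3, 4, 4, 6, 6, 6, 7, 7, 7, 9]


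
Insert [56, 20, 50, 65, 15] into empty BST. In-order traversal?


Insert 56: root
Insert 20: L from 56
Insert 50: L from 56 -> R from 20
Insert 65: R from 56
Insert 15: L from 56 -> L from 20

In-order: [15, 20, 50, 56, 65]


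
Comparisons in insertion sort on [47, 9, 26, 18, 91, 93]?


Algorithm: insertion sort
Input: [47, 9, 26, 18, 91, 93]
Sorted: [9, 18, 26, 47, 91, 93]

8


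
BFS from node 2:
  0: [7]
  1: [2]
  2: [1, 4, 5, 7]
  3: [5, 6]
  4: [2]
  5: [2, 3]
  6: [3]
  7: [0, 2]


Visit 2, enqueue [1, 4, 5, 7]
Visit 1, enqueue []
Visit 4, enqueue []
Visit 5, enqueue [3]
Visit 7, enqueue [0]
Visit 3, enqueue [6]
Visit 0, enqueue []
Visit 6, enqueue []

BFS order: [2, 1, 4, 5, 7, 3, 0, 6]


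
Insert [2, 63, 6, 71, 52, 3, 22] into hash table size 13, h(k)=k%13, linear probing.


Insert 2: h=2 -> slot 2
Insert 63: h=11 -> slot 11
Insert 6: h=6 -> slot 6
Insert 71: h=6, 1 probes -> slot 7
Insert 52: h=0 -> slot 0
Insert 3: h=3 -> slot 3
Insert 22: h=9 -> slot 9

Table: [52, None, 2, 3, None, None, 6, 71, None, 22, None, 63, None]


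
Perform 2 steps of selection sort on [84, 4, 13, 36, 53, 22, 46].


Initial: [84, 4, 13, 36, 53, 22, 46]
Step 1: min=4 at 1
  Swap: [4, 84, 13, 36, 53, 22, 46]
Step 2: min=13 at 2
  Swap: [4, 13, 84, 36, 53, 22, 46]

After 2 steps: [4, 13, 84, 36, 53, 22, 46]


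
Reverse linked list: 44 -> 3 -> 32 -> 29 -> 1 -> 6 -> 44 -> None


Step 1: curr=44, set curr.next=prev(None) | reversed so far: 44
Step 2: curr=3, set curr.next=prev(44) | reversed so far: 3 -> 44
Step 3: curr=32, set curr.next=prev(3) | reversed so far: 32 -> 3 -> 44
Step 4: curr=29, set curr.next=prev(32) | reversed so far: 29 -> 32 -> 3 -> 44
Step 5: curr=1, set curr.next=prev(29) | reversed so far: 1 -> 29 -> 32 -> 3 -> 44
Step 6: curr=6, set curr.next=prev(1) | reversed so far: 6 -> 1 -> 29 -> 32 -> 3 -> 44
Step 7: curr=44, set curr.next=prev(6) | reversed so far: 44 -> 6 -> 1 -> 29 -> 32 -> 3 -> 44

44 -> 6 -> 1 -> 29 -> 32 -> 3 -> 44 -> None


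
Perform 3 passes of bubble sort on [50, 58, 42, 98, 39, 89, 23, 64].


Initial: [50, 58, 42, 98, 39, 89, 23, 64]
Pass 1: [50, 42, 58, 39, 89, 23, 64, 98] (5 swaps)
Pass 2: [42, 50, 39, 58, 23, 64, 89, 98] (4 swaps)
Pass 3: [42, 39, 50, 23, 58, 64, 89, 98] (2 swaps)

After 3 passes: [42, 39, 50, 23, 58, 64, 89, 98]


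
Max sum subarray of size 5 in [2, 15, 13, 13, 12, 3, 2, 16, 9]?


[0:5]: 55
[1:6]: 56
[2:7]: 43
[3:8]: 46
[4:9]: 42

Max: 56 at [1:6]


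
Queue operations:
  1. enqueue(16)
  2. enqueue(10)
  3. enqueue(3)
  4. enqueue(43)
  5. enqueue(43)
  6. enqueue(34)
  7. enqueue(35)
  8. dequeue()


enqueue(16) -> [16]
enqueue(10) -> [16, 10]
enqueue(3) -> [16, 10, 3]
enqueue(43) -> [16, 10, 3, 43]
enqueue(43) -> [16, 10, 3, 43, 43]
enqueue(34) -> [16, 10, 3, 43, 43, 34]
enqueue(35) -> [16, 10, 3, 43, 43, 34, 35]
dequeue()->16, [10, 3, 43, 43, 34, 35]

Final queue: [10, 3, 43, 43, 34, 35]


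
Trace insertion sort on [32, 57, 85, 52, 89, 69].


Initial: [32, 57, 85, 52, 89, 69]
Insert 57: [32, 57, 85, 52, 89, 69]
Insert 85: [32, 57, 85, 52, 89, 69]
Insert 52: [32, 52, 57, 85, 89, 69]
Insert 89: [32, 52, 57, 85, 89, 69]
Insert 69: [32, 52, 57, 69, 85, 89]

Sorted: [32, 52, 57, 69, 85, 89]


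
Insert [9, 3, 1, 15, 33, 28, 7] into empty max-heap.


Insert 9: [9]
Insert 3: [9, 3]
Insert 1: [9, 3, 1]
Insert 15: [15, 9, 1, 3]
Insert 33: [33, 15, 1, 3, 9]
Insert 28: [33, 15, 28, 3, 9, 1]
Insert 7: [33, 15, 28, 3, 9, 1, 7]

Final heap: [33, 15, 28, 3, 9, 1, 7]


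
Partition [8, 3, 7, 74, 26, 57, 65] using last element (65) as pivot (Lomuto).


Pivot: 65
  8 <= 65: advance i (no swap)
  3 <= 65: advance i (no swap)
  7 <= 65: advance i (no swap)
  26 <= 65: swap -> [8, 3, 7, 26, 74, 57, 65]
  57 <= 65: swap -> [8, 3, 7, 26, 57, 74, 65]
Place pivot at 5: [8, 3, 7, 26, 57, 65, 74]

Partitioned: [8, 3, 7, 26, 57, 65, 74]


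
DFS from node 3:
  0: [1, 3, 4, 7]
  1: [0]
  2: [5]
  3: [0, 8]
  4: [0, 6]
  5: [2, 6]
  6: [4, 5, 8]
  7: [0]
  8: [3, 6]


Visit 3, push [8, 0]
Visit 0, push [7, 4, 1]
Visit 1, push []
Visit 4, push [6]
Visit 6, push [8, 5]
Visit 5, push [2]
Visit 2, push []
Visit 8, push []
Visit 7, push []

DFS order: [3, 0, 1, 4, 6, 5, 2, 8, 7]


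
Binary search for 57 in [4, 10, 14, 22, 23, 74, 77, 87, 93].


Step 1: lo=0, hi=8, mid=4, val=23
Step 2: lo=5, hi=8, mid=6, val=77
Step 3: lo=5, hi=5, mid=5, val=74

Not found


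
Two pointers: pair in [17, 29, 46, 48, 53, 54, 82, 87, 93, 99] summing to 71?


lo=0(17)+hi=9(99)=116
lo=0(17)+hi=8(93)=110
lo=0(17)+hi=7(87)=104
lo=0(17)+hi=6(82)=99
lo=0(17)+hi=5(54)=71

Yes: 17+54=71


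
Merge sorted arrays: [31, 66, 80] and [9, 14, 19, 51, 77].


Take 9 from B
Take 14 from B
Take 19 from B
Take 31 from A
Take 51 from B
Take 66 from A
Take 77 from B

Merged: [9, 14, 19, 31, 51, 66, 77, 80]


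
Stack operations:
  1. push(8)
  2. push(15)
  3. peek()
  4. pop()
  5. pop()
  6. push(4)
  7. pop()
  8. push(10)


push(8) -> [8]
push(15) -> [8, 15]
peek()->15
pop()->15, [8]
pop()->8, []
push(4) -> [4]
pop()->4, []
push(10) -> [10]

Final stack: [10]


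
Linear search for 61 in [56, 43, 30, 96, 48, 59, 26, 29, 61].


i=0: 56!=61
i=1: 43!=61
i=2: 30!=61
i=3: 96!=61
i=4: 48!=61
i=5: 59!=61
i=6: 26!=61
i=7: 29!=61
i=8: 61==61 found!

Found at 8, 9 comps


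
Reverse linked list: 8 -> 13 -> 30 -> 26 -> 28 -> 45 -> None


Step 1: curr=8, set curr.next=prev(None) | reversed so far: 8
Step 2: curr=13, set curr.next=prev(8) | reversed so far: 13 -> 8
Step 3: curr=30, set curr.next=prev(13) | reversed so far: 30 -> 13 -> 8
Step 4: curr=26, set curr.next=prev(30) | reversed so far: 26 -> 30 -> 13 -> 8
Step 5: curr=28, set curr.next=prev(26) | reversed so far: 28 -> 26 -> 30 -> 13 -> 8
Step 6: curr=45, set curr.next=prev(28) | reversed so far: 45 -> 28 -> 26 -> 30 -> 13 -> 8

45 -> 28 -> 26 -> 30 -> 13 -> 8 -> None


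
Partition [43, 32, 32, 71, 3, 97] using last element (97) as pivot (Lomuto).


Pivot: 97
  43 <= 97: advance i (no swap)
  32 <= 97: advance i (no swap)
  32 <= 97: advance i (no swap)
  71 <= 97: advance i (no swap)
  3 <= 97: advance i (no swap)
Place pivot at 5: [43, 32, 32, 71, 3, 97]

Partitioned: [43, 32, 32, 71, 3, 97]


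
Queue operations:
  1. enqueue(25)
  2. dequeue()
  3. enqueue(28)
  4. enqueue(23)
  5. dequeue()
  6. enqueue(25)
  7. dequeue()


enqueue(25) -> [25]
dequeue()->25, []
enqueue(28) -> [28]
enqueue(23) -> [28, 23]
dequeue()->28, [23]
enqueue(25) -> [23, 25]
dequeue()->23, [25]

Final queue: [25]


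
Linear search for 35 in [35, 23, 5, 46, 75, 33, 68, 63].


i=0: 35==35 found!

Found at 0, 1 comps


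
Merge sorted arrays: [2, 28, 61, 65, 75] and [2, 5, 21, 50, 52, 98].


Take 2 from A
Take 2 from B
Take 5 from B
Take 21 from B
Take 28 from A
Take 50 from B
Take 52 from B
Take 61 from A
Take 65 from A
Take 75 from A

Merged: [2, 2, 5, 21, 28, 50, 52, 61, 65, 75, 98]


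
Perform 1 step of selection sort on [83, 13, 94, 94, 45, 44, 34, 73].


Initial: [83, 13, 94, 94, 45, 44, 34, 73]
Step 1: min=13 at 1
  Swap: [13, 83, 94, 94, 45, 44, 34, 73]

After 1 step: [13, 83, 94, 94, 45, 44, 34, 73]


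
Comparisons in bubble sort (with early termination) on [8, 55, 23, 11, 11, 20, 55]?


Algorithm: bubble sort (with early termination)
Input: [8, 55, 23, 11, 11, 20, 55]
Sorted: [8, 11, 11, 20, 23, 55, 55]

15


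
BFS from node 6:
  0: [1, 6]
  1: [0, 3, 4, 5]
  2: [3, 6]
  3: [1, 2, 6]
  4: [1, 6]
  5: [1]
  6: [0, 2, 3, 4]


Visit 6, enqueue [0, 2, 3, 4]
Visit 0, enqueue [1]
Visit 2, enqueue []
Visit 3, enqueue []
Visit 4, enqueue []
Visit 1, enqueue [5]
Visit 5, enqueue []

BFS order: [6, 0, 2, 3, 4, 1, 5]


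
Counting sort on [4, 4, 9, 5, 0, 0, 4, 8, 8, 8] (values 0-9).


Input: [4, 4, 9, 5, 0, 0, 4, 8, 8, 8]
Counts: [2, 0, 0, 0, 3, 1, 0, 0, 3, 1]

Sorted: [0, 0, 4, 4, 4, 5, 8, 8, 8, 9]


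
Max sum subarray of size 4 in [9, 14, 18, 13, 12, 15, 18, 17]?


[0:4]: 54
[1:5]: 57
[2:6]: 58
[3:7]: 58
[4:8]: 62

Max: 62 at [4:8]


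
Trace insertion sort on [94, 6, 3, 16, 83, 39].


Initial: [94, 6, 3, 16, 83, 39]
Insert 6: [6, 94, 3, 16, 83, 39]
Insert 3: [3, 6, 94, 16, 83, 39]
Insert 16: [3, 6, 16, 94, 83, 39]
Insert 83: [3, 6, 16, 83, 94, 39]
Insert 39: [3, 6, 16, 39, 83, 94]

Sorted: [3, 6, 16, 39, 83, 94]


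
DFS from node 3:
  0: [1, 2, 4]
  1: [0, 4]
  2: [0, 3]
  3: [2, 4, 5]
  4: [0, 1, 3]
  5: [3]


Visit 3, push [5, 4, 2]
Visit 2, push [0]
Visit 0, push [4, 1]
Visit 1, push [4]
Visit 4, push []
Visit 5, push []

DFS order: [3, 2, 0, 1, 4, 5]


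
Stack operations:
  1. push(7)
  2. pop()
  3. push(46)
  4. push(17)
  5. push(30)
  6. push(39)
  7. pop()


push(7) -> [7]
pop()->7, []
push(46) -> [46]
push(17) -> [46, 17]
push(30) -> [46, 17, 30]
push(39) -> [46, 17, 30, 39]
pop()->39, [46, 17, 30]

Final stack: [46, 17, 30]


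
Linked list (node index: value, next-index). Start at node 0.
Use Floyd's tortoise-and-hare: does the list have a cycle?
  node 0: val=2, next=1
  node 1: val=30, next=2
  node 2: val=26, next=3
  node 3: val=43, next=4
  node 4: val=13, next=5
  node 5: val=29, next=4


Floyd's tortoise (slow, +1) and hare (fast, +2):
  init: slow=0, fast=0
  step 1: slow=1, fast=2
  step 2: slow=2, fast=4
  step 3: slow=3, fast=4
  step 4: slow=4, fast=4
  slow == fast at node 4: cycle detected

Cycle: yes


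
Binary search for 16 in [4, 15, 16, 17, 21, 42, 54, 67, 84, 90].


Step 1: lo=0, hi=9, mid=4, val=21
Step 2: lo=0, hi=3, mid=1, val=15
Step 3: lo=2, hi=3, mid=2, val=16

Found at index 2


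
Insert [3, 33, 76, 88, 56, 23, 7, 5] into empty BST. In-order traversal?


Insert 3: root
Insert 33: R from 3
Insert 76: R from 3 -> R from 33
Insert 88: R from 3 -> R from 33 -> R from 76
Insert 56: R from 3 -> R from 33 -> L from 76
Insert 23: R from 3 -> L from 33
Insert 7: R from 3 -> L from 33 -> L from 23
Insert 5: R from 3 -> L from 33 -> L from 23 -> L from 7

In-order: [3, 5, 7, 23, 33, 56, 76, 88]


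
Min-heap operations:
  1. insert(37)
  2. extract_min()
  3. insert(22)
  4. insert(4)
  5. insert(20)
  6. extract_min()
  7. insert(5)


insert(37) -> [37]
extract_min()->37, []
insert(22) -> [22]
insert(4) -> [4, 22]
insert(20) -> [4, 22, 20]
extract_min()->4, [20, 22]
insert(5) -> [5, 22, 20]

Final heap: [5, 22, 20]


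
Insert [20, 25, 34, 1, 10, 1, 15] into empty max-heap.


Insert 20: [20]
Insert 25: [25, 20]
Insert 34: [34, 20, 25]
Insert 1: [34, 20, 25, 1]
Insert 10: [34, 20, 25, 1, 10]
Insert 1: [34, 20, 25, 1, 10, 1]
Insert 15: [34, 20, 25, 1, 10, 1, 15]

Final heap: [34, 20, 25, 1, 10, 1, 15]


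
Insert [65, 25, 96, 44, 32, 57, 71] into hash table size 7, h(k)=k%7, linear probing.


Insert 65: h=2 -> slot 2
Insert 25: h=4 -> slot 4
Insert 96: h=5 -> slot 5
Insert 44: h=2, 1 probes -> slot 3
Insert 32: h=4, 2 probes -> slot 6
Insert 57: h=1 -> slot 1
Insert 71: h=1, 6 probes -> slot 0

Table: [71, 57, 65, 44, 25, 96, 32]


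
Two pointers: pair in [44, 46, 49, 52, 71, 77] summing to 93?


lo=0(44)+hi=5(77)=121
lo=0(44)+hi=4(71)=115
lo=0(44)+hi=3(52)=96
lo=0(44)+hi=2(49)=93

Yes: 44+49=93


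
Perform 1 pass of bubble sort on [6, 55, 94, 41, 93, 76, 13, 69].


Initial: [6, 55, 94, 41, 93, 76, 13, 69]
Pass 1: [6, 55, 41, 93, 76, 13, 69, 94] (5 swaps)

After 1 pass: [6, 55, 41, 93, 76, 13, 69, 94]


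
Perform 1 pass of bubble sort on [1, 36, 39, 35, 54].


Initial: [1, 36, 39, 35, 54]
Pass 1: [1, 36, 35, 39, 54] (1 swaps)

After 1 pass: [1, 36, 35, 39, 54]


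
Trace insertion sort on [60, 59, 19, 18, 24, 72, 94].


Initial: [60, 59, 19, 18, 24, 72, 94]
Insert 59: [59, 60, 19, 18, 24, 72, 94]
Insert 19: [19, 59, 60, 18, 24, 72, 94]
Insert 18: [18, 19, 59, 60, 24, 72, 94]
Insert 24: [18, 19, 24, 59, 60, 72, 94]
Insert 72: [18, 19, 24, 59, 60, 72, 94]
Insert 94: [18, 19, 24, 59, 60, 72, 94]

Sorted: [18, 19, 24, 59, 60, 72, 94]


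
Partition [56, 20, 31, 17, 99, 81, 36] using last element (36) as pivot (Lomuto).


Pivot: 36
  20 <= 36: swap -> [20, 56, 31, 17, 99, 81, 36]
  31 <= 36: swap -> [20, 31, 56, 17, 99, 81, 36]
  17 <= 36: swap -> [20, 31, 17, 56, 99, 81, 36]
Place pivot at 3: [20, 31, 17, 36, 99, 81, 56]

Partitioned: [20, 31, 17, 36, 99, 81, 56]


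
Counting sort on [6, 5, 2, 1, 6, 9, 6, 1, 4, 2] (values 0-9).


Input: [6, 5, 2, 1, 6, 9, 6, 1, 4, 2]
Counts: [0, 2, 2, 0, 1, 1, 3, 0, 0, 1]

Sorted: [1, 1, 2, 2, 4, 5, 6, 6, 6, 9]


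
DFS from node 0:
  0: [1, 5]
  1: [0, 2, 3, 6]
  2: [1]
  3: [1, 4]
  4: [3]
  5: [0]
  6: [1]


Visit 0, push [5, 1]
Visit 1, push [6, 3, 2]
Visit 2, push []
Visit 3, push [4]
Visit 4, push []
Visit 6, push []
Visit 5, push []

DFS order: [0, 1, 2, 3, 4, 6, 5]


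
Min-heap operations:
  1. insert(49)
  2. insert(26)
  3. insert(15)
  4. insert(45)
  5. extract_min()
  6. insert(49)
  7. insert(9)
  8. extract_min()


insert(49) -> [49]
insert(26) -> [26, 49]
insert(15) -> [15, 49, 26]
insert(45) -> [15, 45, 26, 49]
extract_min()->15, [26, 45, 49]
insert(49) -> [26, 45, 49, 49]
insert(9) -> [9, 26, 49, 49, 45]
extract_min()->9, [26, 45, 49, 49]

Final heap: [26, 45, 49, 49]


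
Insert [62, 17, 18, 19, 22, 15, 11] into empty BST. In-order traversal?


Insert 62: root
Insert 17: L from 62
Insert 18: L from 62 -> R from 17
Insert 19: L from 62 -> R from 17 -> R from 18
Insert 22: L from 62 -> R from 17 -> R from 18 -> R from 19
Insert 15: L from 62 -> L from 17
Insert 11: L from 62 -> L from 17 -> L from 15

In-order: [11, 15, 17, 18, 19, 22, 62]


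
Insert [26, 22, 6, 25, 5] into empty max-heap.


Insert 26: [26]
Insert 22: [26, 22]
Insert 6: [26, 22, 6]
Insert 25: [26, 25, 6, 22]
Insert 5: [26, 25, 6, 22, 5]

Final heap: [26, 25, 6, 22, 5]


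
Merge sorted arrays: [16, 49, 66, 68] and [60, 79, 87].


Take 16 from A
Take 49 from A
Take 60 from B
Take 66 from A
Take 68 from A

Merged: [16, 49, 60, 66, 68, 79, 87]


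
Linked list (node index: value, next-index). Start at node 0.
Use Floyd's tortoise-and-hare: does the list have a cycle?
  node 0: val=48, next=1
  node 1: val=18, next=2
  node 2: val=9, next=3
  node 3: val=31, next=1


Floyd's tortoise (slow, +1) and hare (fast, +2):
  init: slow=0, fast=0
  step 1: slow=1, fast=2
  step 2: slow=2, fast=1
  step 3: slow=3, fast=3
  slow == fast at node 3: cycle detected

Cycle: yes


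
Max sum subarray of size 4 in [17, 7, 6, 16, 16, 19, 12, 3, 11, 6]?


[0:4]: 46
[1:5]: 45
[2:6]: 57
[3:7]: 63
[4:8]: 50
[5:9]: 45
[6:10]: 32

Max: 63 at [3:7]


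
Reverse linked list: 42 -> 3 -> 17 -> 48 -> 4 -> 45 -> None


Step 1: curr=42, set curr.next=prev(None) | reversed so far: 42
Step 2: curr=3, set curr.next=prev(42) | reversed so far: 3 -> 42
Step 3: curr=17, set curr.next=prev(3) | reversed so far: 17 -> 3 -> 42
Step 4: curr=48, set curr.next=prev(17) | reversed so far: 48 -> 17 -> 3 -> 42
Step 5: curr=4, set curr.next=prev(48) | reversed so far: 4 -> 48 -> 17 -> 3 -> 42
Step 6: curr=45, set curr.next=prev(4) | reversed so far: 45 -> 4 -> 48 -> 17 -> 3 -> 42

45 -> 4 -> 48 -> 17 -> 3 -> 42 -> None


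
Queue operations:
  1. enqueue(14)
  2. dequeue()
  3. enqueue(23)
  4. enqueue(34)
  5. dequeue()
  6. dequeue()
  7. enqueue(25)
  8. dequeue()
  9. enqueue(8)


enqueue(14) -> [14]
dequeue()->14, []
enqueue(23) -> [23]
enqueue(34) -> [23, 34]
dequeue()->23, [34]
dequeue()->34, []
enqueue(25) -> [25]
dequeue()->25, []
enqueue(8) -> [8]

Final queue: [8]


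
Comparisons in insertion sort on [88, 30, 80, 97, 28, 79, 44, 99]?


Algorithm: insertion sort
Input: [88, 30, 80, 97, 28, 79, 44, 99]
Sorted: [28, 30, 44, 79, 80, 88, 97, 99]

18


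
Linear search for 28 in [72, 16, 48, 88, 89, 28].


i=0: 72!=28
i=1: 16!=28
i=2: 48!=28
i=3: 88!=28
i=4: 89!=28
i=5: 28==28 found!

Found at 5, 6 comps


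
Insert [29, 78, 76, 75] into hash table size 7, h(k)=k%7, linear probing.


Insert 29: h=1 -> slot 1
Insert 78: h=1, 1 probes -> slot 2
Insert 76: h=6 -> slot 6
Insert 75: h=5 -> slot 5

Table: [None, 29, 78, None, None, 75, 76]


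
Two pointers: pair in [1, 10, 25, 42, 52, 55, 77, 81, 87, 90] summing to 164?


lo=0(1)+hi=9(90)=91
lo=1(10)+hi=9(90)=100
lo=2(25)+hi=9(90)=115
lo=3(42)+hi=9(90)=132
lo=4(52)+hi=9(90)=142
lo=5(55)+hi=9(90)=145
lo=6(77)+hi=9(90)=167
lo=6(77)+hi=8(87)=164

Yes: 77+87=164


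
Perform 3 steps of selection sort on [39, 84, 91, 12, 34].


Initial: [39, 84, 91, 12, 34]
Step 1: min=12 at 3
  Swap: [12, 84, 91, 39, 34]
Step 2: min=34 at 4
  Swap: [12, 34, 91, 39, 84]
Step 3: min=39 at 3
  Swap: [12, 34, 39, 91, 84]

After 3 steps: [12, 34, 39, 91, 84]


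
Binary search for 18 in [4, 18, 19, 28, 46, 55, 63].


Step 1: lo=0, hi=6, mid=3, val=28
Step 2: lo=0, hi=2, mid=1, val=18

Found at index 1


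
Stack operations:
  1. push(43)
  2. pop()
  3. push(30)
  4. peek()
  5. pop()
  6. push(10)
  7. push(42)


push(43) -> [43]
pop()->43, []
push(30) -> [30]
peek()->30
pop()->30, []
push(10) -> [10]
push(42) -> [10, 42]

Final stack: [10, 42]


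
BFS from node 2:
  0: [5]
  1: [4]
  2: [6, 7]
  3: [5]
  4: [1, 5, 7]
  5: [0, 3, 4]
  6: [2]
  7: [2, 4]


Visit 2, enqueue [6, 7]
Visit 6, enqueue []
Visit 7, enqueue [4]
Visit 4, enqueue [1, 5]
Visit 1, enqueue []
Visit 5, enqueue [0, 3]
Visit 0, enqueue []
Visit 3, enqueue []

BFS order: [2, 6, 7, 4, 1, 5, 0, 3]


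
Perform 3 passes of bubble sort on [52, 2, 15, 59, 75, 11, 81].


Initial: [52, 2, 15, 59, 75, 11, 81]
Pass 1: [2, 15, 52, 59, 11, 75, 81] (3 swaps)
Pass 2: [2, 15, 52, 11, 59, 75, 81] (1 swaps)
Pass 3: [2, 15, 11, 52, 59, 75, 81] (1 swaps)

After 3 passes: [2, 15, 11, 52, 59, 75, 81]


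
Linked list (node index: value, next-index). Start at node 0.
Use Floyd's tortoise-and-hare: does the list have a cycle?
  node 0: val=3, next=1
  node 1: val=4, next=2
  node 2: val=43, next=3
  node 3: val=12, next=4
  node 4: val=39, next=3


Floyd's tortoise (slow, +1) and hare (fast, +2):
  init: slow=0, fast=0
  step 1: slow=1, fast=2
  step 2: slow=2, fast=4
  step 3: slow=3, fast=4
  step 4: slow=4, fast=4
  slow == fast at node 4: cycle detected

Cycle: yes


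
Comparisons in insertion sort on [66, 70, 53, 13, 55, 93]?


Algorithm: insertion sort
Input: [66, 70, 53, 13, 55, 93]
Sorted: [13, 53, 55, 66, 70, 93]

10


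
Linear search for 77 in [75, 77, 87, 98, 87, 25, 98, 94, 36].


i=0: 75!=77
i=1: 77==77 found!

Found at 1, 2 comps


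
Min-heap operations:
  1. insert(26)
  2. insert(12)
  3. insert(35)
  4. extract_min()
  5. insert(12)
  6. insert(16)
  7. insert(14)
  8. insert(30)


insert(26) -> [26]
insert(12) -> [12, 26]
insert(35) -> [12, 26, 35]
extract_min()->12, [26, 35]
insert(12) -> [12, 35, 26]
insert(16) -> [12, 16, 26, 35]
insert(14) -> [12, 14, 26, 35, 16]
insert(30) -> [12, 14, 26, 35, 16, 30]

Final heap: [12, 14, 26, 35, 16, 30]


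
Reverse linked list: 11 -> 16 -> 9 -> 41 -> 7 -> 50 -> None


Step 1: curr=11, set curr.next=prev(None) | reversed so far: 11
Step 2: curr=16, set curr.next=prev(11) | reversed so far: 16 -> 11
Step 3: curr=9, set curr.next=prev(16) | reversed so far: 9 -> 16 -> 11
Step 4: curr=41, set curr.next=prev(9) | reversed so far: 41 -> 9 -> 16 -> 11
Step 5: curr=7, set curr.next=prev(41) | reversed so far: 7 -> 41 -> 9 -> 16 -> 11
Step 6: curr=50, set curr.next=prev(7) | reversed so far: 50 -> 7 -> 41 -> 9 -> 16 -> 11

50 -> 7 -> 41 -> 9 -> 16 -> 11 -> None


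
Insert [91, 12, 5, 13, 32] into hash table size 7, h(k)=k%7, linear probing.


Insert 91: h=0 -> slot 0
Insert 12: h=5 -> slot 5
Insert 5: h=5, 1 probes -> slot 6
Insert 13: h=6, 2 probes -> slot 1
Insert 32: h=4 -> slot 4

Table: [91, 13, None, None, 32, 12, 5]


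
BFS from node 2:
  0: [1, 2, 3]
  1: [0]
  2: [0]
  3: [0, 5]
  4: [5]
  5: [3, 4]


Visit 2, enqueue [0]
Visit 0, enqueue [1, 3]
Visit 1, enqueue []
Visit 3, enqueue [5]
Visit 5, enqueue [4]
Visit 4, enqueue []

BFS order: [2, 0, 1, 3, 5, 4]


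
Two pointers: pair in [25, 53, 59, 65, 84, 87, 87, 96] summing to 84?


lo=0(25)+hi=7(96)=121
lo=0(25)+hi=6(87)=112
lo=0(25)+hi=5(87)=112
lo=0(25)+hi=4(84)=109
lo=0(25)+hi=3(65)=90
lo=0(25)+hi=2(59)=84

Yes: 25+59=84


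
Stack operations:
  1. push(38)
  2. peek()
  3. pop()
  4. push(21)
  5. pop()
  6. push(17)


push(38) -> [38]
peek()->38
pop()->38, []
push(21) -> [21]
pop()->21, []
push(17) -> [17]

Final stack: [17]


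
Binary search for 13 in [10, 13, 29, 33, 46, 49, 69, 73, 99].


Step 1: lo=0, hi=8, mid=4, val=46
Step 2: lo=0, hi=3, mid=1, val=13

Found at index 1


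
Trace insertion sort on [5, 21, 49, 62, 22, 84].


Initial: [5, 21, 49, 62, 22, 84]
Insert 21: [5, 21, 49, 62, 22, 84]
Insert 49: [5, 21, 49, 62, 22, 84]
Insert 62: [5, 21, 49, 62, 22, 84]
Insert 22: [5, 21, 22, 49, 62, 84]
Insert 84: [5, 21, 22, 49, 62, 84]

Sorted: [5, 21, 22, 49, 62, 84]


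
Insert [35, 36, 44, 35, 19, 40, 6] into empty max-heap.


Insert 35: [35]
Insert 36: [36, 35]
Insert 44: [44, 35, 36]
Insert 35: [44, 35, 36, 35]
Insert 19: [44, 35, 36, 35, 19]
Insert 40: [44, 35, 40, 35, 19, 36]
Insert 6: [44, 35, 40, 35, 19, 36, 6]

Final heap: [44, 35, 40, 35, 19, 36, 6]


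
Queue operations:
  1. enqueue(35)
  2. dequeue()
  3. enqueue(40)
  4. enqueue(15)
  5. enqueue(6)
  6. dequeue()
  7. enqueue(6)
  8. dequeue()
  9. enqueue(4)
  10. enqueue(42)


enqueue(35) -> [35]
dequeue()->35, []
enqueue(40) -> [40]
enqueue(15) -> [40, 15]
enqueue(6) -> [40, 15, 6]
dequeue()->40, [15, 6]
enqueue(6) -> [15, 6, 6]
dequeue()->15, [6, 6]
enqueue(4) -> [6, 6, 4]
enqueue(42) -> [6, 6, 4, 42]

Final queue: [6, 6, 4, 42]


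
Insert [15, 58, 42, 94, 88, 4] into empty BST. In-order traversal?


Insert 15: root
Insert 58: R from 15
Insert 42: R from 15 -> L from 58
Insert 94: R from 15 -> R from 58
Insert 88: R from 15 -> R from 58 -> L from 94
Insert 4: L from 15

In-order: [4, 15, 42, 58, 88, 94]


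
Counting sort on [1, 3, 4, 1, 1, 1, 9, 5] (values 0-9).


Input: [1, 3, 4, 1, 1, 1, 9, 5]
Counts: [0, 4, 0, 1, 1, 1, 0, 0, 0, 1]

Sorted: [1, 1, 1, 1, 3, 4, 5, 9]


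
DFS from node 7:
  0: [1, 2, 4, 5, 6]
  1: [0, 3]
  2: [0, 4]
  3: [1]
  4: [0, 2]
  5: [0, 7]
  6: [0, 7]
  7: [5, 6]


Visit 7, push [6, 5]
Visit 5, push [0]
Visit 0, push [6, 4, 2, 1]
Visit 1, push [3]
Visit 3, push []
Visit 2, push [4]
Visit 4, push []
Visit 6, push []

DFS order: [7, 5, 0, 1, 3, 2, 4, 6]


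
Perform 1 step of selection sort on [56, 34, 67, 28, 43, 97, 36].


Initial: [56, 34, 67, 28, 43, 97, 36]
Step 1: min=28 at 3
  Swap: [28, 34, 67, 56, 43, 97, 36]

After 1 step: [28, 34, 67, 56, 43, 97, 36]


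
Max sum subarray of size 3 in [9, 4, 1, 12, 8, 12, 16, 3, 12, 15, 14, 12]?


[0:3]: 14
[1:4]: 17
[2:5]: 21
[3:6]: 32
[4:7]: 36
[5:8]: 31
[6:9]: 31
[7:10]: 30
[8:11]: 41
[9:12]: 41

Max: 41 at [8:11]


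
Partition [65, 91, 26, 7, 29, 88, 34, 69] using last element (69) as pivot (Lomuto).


Pivot: 69
  65 <= 69: advance i (no swap)
  26 <= 69: swap -> [65, 26, 91, 7, 29, 88, 34, 69]
  7 <= 69: swap -> [65, 26, 7, 91, 29, 88, 34, 69]
  29 <= 69: swap -> [65, 26, 7, 29, 91, 88, 34, 69]
  34 <= 69: swap -> [65, 26, 7, 29, 34, 88, 91, 69]
Place pivot at 5: [65, 26, 7, 29, 34, 69, 91, 88]

Partitioned: [65, 26, 7, 29, 34, 69, 91, 88]


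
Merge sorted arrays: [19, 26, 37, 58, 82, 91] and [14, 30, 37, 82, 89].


Take 14 from B
Take 19 from A
Take 26 from A
Take 30 from B
Take 37 from A
Take 37 from B
Take 58 from A
Take 82 from A
Take 82 from B
Take 89 from B

Merged: [14, 19, 26, 30, 37, 37, 58, 82, 82, 89, 91]


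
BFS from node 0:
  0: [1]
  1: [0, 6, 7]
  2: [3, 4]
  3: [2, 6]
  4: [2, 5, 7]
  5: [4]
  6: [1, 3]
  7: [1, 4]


Visit 0, enqueue [1]
Visit 1, enqueue [6, 7]
Visit 6, enqueue [3]
Visit 7, enqueue [4]
Visit 3, enqueue [2]
Visit 4, enqueue [5]
Visit 2, enqueue []
Visit 5, enqueue []

BFS order: [0, 1, 6, 7, 3, 4, 2, 5]


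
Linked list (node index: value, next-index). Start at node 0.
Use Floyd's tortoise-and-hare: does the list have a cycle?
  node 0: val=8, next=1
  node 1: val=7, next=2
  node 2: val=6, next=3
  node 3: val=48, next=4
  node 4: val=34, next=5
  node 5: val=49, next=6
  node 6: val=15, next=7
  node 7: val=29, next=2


Floyd's tortoise (slow, +1) and hare (fast, +2):
  init: slow=0, fast=0
  step 1: slow=1, fast=2
  step 2: slow=2, fast=4
  step 3: slow=3, fast=6
  step 4: slow=4, fast=2
  step 5: slow=5, fast=4
  step 6: slow=6, fast=6
  slow == fast at node 6: cycle detected

Cycle: yes
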